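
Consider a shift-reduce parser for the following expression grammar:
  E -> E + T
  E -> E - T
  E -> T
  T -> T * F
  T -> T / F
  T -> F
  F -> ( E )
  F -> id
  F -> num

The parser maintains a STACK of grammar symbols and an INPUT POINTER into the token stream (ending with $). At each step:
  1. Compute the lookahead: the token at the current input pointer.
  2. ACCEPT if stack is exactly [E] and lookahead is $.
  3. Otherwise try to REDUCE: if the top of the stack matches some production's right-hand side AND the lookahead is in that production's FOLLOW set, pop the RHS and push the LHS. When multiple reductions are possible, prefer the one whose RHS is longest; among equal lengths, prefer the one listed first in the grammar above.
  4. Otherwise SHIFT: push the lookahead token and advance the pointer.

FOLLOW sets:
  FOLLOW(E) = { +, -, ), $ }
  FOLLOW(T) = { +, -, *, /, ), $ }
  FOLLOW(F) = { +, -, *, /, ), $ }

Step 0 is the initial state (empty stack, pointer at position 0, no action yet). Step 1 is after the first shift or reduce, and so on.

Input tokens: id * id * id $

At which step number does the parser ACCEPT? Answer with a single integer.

Answer: 13

Derivation:
Step 1: shift id. Stack=[id] ptr=1 lookahead=* remaining=[* id * id $]
Step 2: reduce F->id. Stack=[F] ptr=1 lookahead=* remaining=[* id * id $]
Step 3: reduce T->F. Stack=[T] ptr=1 lookahead=* remaining=[* id * id $]
Step 4: shift *. Stack=[T *] ptr=2 lookahead=id remaining=[id * id $]
Step 5: shift id. Stack=[T * id] ptr=3 lookahead=* remaining=[* id $]
Step 6: reduce F->id. Stack=[T * F] ptr=3 lookahead=* remaining=[* id $]
Step 7: reduce T->T * F. Stack=[T] ptr=3 lookahead=* remaining=[* id $]
Step 8: shift *. Stack=[T *] ptr=4 lookahead=id remaining=[id $]
Step 9: shift id. Stack=[T * id] ptr=5 lookahead=$ remaining=[$]
Step 10: reduce F->id. Stack=[T * F] ptr=5 lookahead=$ remaining=[$]
Step 11: reduce T->T * F. Stack=[T] ptr=5 lookahead=$ remaining=[$]
Step 12: reduce E->T. Stack=[E] ptr=5 lookahead=$ remaining=[$]
Step 13: accept. Stack=[E] ptr=5 lookahead=$ remaining=[$]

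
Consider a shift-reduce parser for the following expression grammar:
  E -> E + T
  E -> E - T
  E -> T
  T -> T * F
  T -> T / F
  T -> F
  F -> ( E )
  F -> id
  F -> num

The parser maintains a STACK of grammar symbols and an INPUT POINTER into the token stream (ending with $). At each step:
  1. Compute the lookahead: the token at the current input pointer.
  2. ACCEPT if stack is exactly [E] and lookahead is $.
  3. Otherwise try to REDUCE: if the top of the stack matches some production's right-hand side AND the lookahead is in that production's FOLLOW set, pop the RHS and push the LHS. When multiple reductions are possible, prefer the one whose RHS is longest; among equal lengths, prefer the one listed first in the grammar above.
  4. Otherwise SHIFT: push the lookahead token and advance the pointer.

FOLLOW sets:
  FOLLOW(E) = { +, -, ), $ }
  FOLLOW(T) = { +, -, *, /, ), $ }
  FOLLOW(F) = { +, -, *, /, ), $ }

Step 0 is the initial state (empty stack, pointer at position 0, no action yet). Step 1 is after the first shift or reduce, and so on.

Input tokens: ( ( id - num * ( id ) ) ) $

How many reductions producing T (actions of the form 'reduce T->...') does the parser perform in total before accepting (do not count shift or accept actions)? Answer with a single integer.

Step 1: shift (. Stack=[(] ptr=1 lookahead=( remaining=[( id - num * ( id ) ) ) $]
Step 2: shift (. Stack=[( (] ptr=2 lookahead=id remaining=[id - num * ( id ) ) ) $]
Step 3: shift id. Stack=[( ( id] ptr=3 lookahead=- remaining=[- num * ( id ) ) ) $]
Step 4: reduce F->id. Stack=[( ( F] ptr=3 lookahead=- remaining=[- num * ( id ) ) ) $]
Step 5: reduce T->F. Stack=[( ( T] ptr=3 lookahead=- remaining=[- num * ( id ) ) ) $]
Step 6: reduce E->T. Stack=[( ( E] ptr=3 lookahead=- remaining=[- num * ( id ) ) ) $]
Step 7: shift -. Stack=[( ( E -] ptr=4 lookahead=num remaining=[num * ( id ) ) ) $]
Step 8: shift num. Stack=[( ( E - num] ptr=5 lookahead=* remaining=[* ( id ) ) ) $]
Step 9: reduce F->num. Stack=[( ( E - F] ptr=5 lookahead=* remaining=[* ( id ) ) ) $]
Step 10: reduce T->F. Stack=[( ( E - T] ptr=5 lookahead=* remaining=[* ( id ) ) ) $]
Step 11: shift *. Stack=[( ( E - T *] ptr=6 lookahead=( remaining=[( id ) ) ) $]
Step 12: shift (. Stack=[( ( E - T * (] ptr=7 lookahead=id remaining=[id ) ) ) $]
Step 13: shift id. Stack=[( ( E - T * ( id] ptr=8 lookahead=) remaining=[) ) ) $]
Step 14: reduce F->id. Stack=[( ( E - T * ( F] ptr=8 lookahead=) remaining=[) ) ) $]
Step 15: reduce T->F. Stack=[( ( E - T * ( T] ptr=8 lookahead=) remaining=[) ) ) $]
Step 16: reduce E->T. Stack=[( ( E - T * ( E] ptr=8 lookahead=) remaining=[) ) ) $]
Step 17: shift ). Stack=[( ( E - T * ( E )] ptr=9 lookahead=) remaining=[) ) $]
Step 18: reduce F->( E ). Stack=[( ( E - T * F] ptr=9 lookahead=) remaining=[) ) $]
Step 19: reduce T->T * F. Stack=[( ( E - T] ptr=9 lookahead=) remaining=[) ) $]
Step 20: reduce E->E - T. Stack=[( ( E] ptr=9 lookahead=) remaining=[) ) $]
Step 21: shift ). Stack=[( ( E )] ptr=10 lookahead=) remaining=[) $]
Step 22: reduce F->( E ). Stack=[( F] ptr=10 lookahead=) remaining=[) $]
Step 23: reduce T->F. Stack=[( T] ptr=10 lookahead=) remaining=[) $]
Step 24: reduce E->T. Stack=[( E] ptr=10 lookahead=) remaining=[) $]
Step 25: shift ). Stack=[( E )] ptr=11 lookahead=$ remaining=[$]
Step 26: reduce F->( E ). Stack=[F] ptr=11 lookahead=$ remaining=[$]
Step 27: reduce T->F. Stack=[T] ptr=11 lookahead=$ remaining=[$]
Step 28: reduce E->T. Stack=[E] ptr=11 lookahead=$ remaining=[$]
Step 29: accept. Stack=[E] ptr=11 lookahead=$ remaining=[$]

Answer: 6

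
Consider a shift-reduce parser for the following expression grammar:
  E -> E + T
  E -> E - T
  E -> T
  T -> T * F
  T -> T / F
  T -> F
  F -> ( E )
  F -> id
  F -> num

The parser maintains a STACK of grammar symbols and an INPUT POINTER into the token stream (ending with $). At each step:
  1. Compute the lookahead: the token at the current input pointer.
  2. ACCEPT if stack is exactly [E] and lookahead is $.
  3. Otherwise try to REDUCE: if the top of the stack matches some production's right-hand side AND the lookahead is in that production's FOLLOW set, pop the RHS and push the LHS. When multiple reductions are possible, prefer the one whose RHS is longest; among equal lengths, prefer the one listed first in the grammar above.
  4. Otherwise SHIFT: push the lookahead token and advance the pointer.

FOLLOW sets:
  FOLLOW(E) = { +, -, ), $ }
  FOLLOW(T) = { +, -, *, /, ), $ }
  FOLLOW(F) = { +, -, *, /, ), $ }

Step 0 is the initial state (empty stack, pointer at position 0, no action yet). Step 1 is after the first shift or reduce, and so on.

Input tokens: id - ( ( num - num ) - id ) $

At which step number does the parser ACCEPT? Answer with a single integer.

Answer: 30

Derivation:
Step 1: shift id. Stack=[id] ptr=1 lookahead=- remaining=[- ( ( num - num ) - id ) $]
Step 2: reduce F->id. Stack=[F] ptr=1 lookahead=- remaining=[- ( ( num - num ) - id ) $]
Step 3: reduce T->F. Stack=[T] ptr=1 lookahead=- remaining=[- ( ( num - num ) - id ) $]
Step 4: reduce E->T. Stack=[E] ptr=1 lookahead=- remaining=[- ( ( num - num ) - id ) $]
Step 5: shift -. Stack=[E -] ptr=2 lookahead=( remaining=[( ( num - num ) - id ) $]
Step 6: shift (. Stack=[E - (] ptr=3 lookahead=( remaining=[( num - num ) - id ) $]
Step 7: shift (. Stack=[E - ( (] ptr=4 lookahead=num remaining=[num - num ) - id ) $]
Step 8: shift num. Stack=[E - ( ( num] ptr=5 lookahead=- remaining=[- num ) - id ) $]
Step 9: reduce F->num. Stack=[E - ( ( F] ptr=5 lookahead=- remaining=[- num ) - id ) $]
Step 10: reduce T->F. Stack=[E - ( ( T] ptr=5 lookahead=- remaining=[- num ) - id ) $]
Step 11: reduce E->T. Stack=[E - ( ( E] ptr=5 lookahead=- remaining=[- num ) - id ) $]
Step 12: shift -. Stack=[E - ( ( E -] ptr=6 lookahead=num remaining=[num ) - id ) $]
Step 13: shift num. Stack=[E - ( ( E - num] ptr=7 lookahead=) remaining=[) - id ) $]
Step 14: reduce F->num. Stack=[E - ( ( E - F] ptr=7 lookahead=) remaining=[) - id ) $]
Step 15: reduce T->F. Stack=[E - ( ( E - T] ptr=7 lookahead=) remaining=[) - id ) $]
Step 16: reduce E->E - T. Stack=[E - ( ( E] ptr=7 lookahead=) remaining=[) - id ) $]
Step 17: shift ). Stack=[E - ( ( E )] ptr=8 lookahead=- remaining=[- id ) $]
Step 18: reduce F->( E ). Stack=[E - ( F] ptr=8 lookahead=- remaining=[- id ) $]
Step 19: reduce T->F. Stack=[E - ( T] ptr=8 lookahead=- remaining=[- id ) $]
Step 20: reduce E->T. Stack=[E - ( E] ptr=8 lookahead=- remaining=[- id ) $]
Step 21: shift -. Stack=[E - ( E -] ptr=9 lookahead=id remaining=[id ) $]
Step 22: shift id. Stack=[E - ( E - id] ptr=10 lookahead=) remaining=[) $]
Step 23: reduce F->id. Stack=[E - ( E - F] ptr=10 lookahead=) remaining=[) $]
Step 24: reduce T->F. Stack=[E - ( E - T] ptr=10 lookahead=) remaining=[) $]
Step 25: reduce E->E - T. Stack=[E - ( E] ptr=10 lookahead=) remaining=[) $]
Step 26: shift ). Stack=[E - ( E )] ptr=11 lookahead=$ remaining=[$]
Step 27: reduce F->( E ). Stack=[E - F] ptr=11 lookahead=$ remaining=[$]
Step 28: reduce T->F. Stack=[E - T] ptr=11 lookahead=$ remaining=[$]
Step 29: reduce E->E - T. Stack=[E] ptr=11 lookahead=$ remaining=[$]
Step 30: accept. Stack=[E] ptr=11 lookahead=$ remaining=[$]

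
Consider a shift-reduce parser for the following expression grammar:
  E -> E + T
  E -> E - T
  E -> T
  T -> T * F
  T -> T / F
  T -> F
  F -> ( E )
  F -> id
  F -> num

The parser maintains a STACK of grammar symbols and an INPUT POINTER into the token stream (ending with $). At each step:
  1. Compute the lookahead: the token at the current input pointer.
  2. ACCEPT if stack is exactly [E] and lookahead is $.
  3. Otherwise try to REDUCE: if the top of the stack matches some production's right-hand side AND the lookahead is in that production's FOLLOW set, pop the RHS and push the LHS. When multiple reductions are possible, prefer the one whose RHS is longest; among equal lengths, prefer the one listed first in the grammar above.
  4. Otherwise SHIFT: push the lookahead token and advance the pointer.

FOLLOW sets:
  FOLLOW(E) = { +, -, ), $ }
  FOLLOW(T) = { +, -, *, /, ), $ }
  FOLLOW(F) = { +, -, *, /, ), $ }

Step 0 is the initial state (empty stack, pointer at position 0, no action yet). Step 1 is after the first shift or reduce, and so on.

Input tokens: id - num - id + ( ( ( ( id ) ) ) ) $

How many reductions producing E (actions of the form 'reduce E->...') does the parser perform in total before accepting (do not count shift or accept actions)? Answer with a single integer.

Answer: 8

Derivation:
Step 1: shift id. Stack=[id] ptr=1 lookahead=- remaining=[- num - id + ( ( ( ( id ) ) ) ) $]
Step 2: reduce F->id. Stack=[F] ptr=1 lookahead=- remaining=[- num - id + ( ( ( ( id ) ) ) ) $]
Step 3: reduce T->F. Stack=[T] ptr=1 lookahead=- remaining=[- num - id + ( ( ( ( id ) ) ) ) $]
Step 4: reduce E->T. Stack=[E] ptr=1 lookahead=- remaining=[- num - id + ( ( ( ( id ) ) ) ) $]
Step 5: shift -. Stack=[E -] ptr=2 lookahead=num remaining=[num - id + ( ( ( ( id ) ) ) ) $]
Step 6: shift num. Stack=[E - num] ptr=3 lookahead=- remaining=[- id + ( ( ( ( id ) ) ) ) $]
Step 7: reduce F->num. Stack=[E - F] ptr=3 lookahead=- remaining=[- id + ( ( ( ( id ) ) ) ) $]
Step 8: reduce T->F. Stack=[E - T] ptr=3 lookahead=- remaining=[- id + ( ( ( ( id ) ) ) ) $]
Step 9: reduce E->E - T. Stack=[E] ptr=3 lookahead=- remaining=[- id + ( ( ( ( id ) ) ) ) $]
Step 10: shift -. Stack=[E -] ptr=4 lookahead=id remaining=[id + ( ( ( ( id ) ) ) ) $]
Step 11: shift id. Stack=[E - id] ptr=5 lookahead=+ remaining=[+ ( ( ( ( id ) ) ) ) $]
Step 12: reduce F->id. Stack=[E - F] ptr=5 lookahead=+ remaining=[+ ( ( ( ( id ) ) ) ) $]
Step 13: reduce T->F. Stack=[E - T] ptr=5 lookahead=+ remaining=[+ ( ( ( ( id ) ) ) ) $]
Step 14: reduce E->E - T. Stack=[E] ptr=5 lookahead=+ remaining=[+ ( ( ( ( id ) ) ) ) $]
Step 15: shift +. Stack=[E +] ptr=6 lookahead=( remaining=[( ( ( ( id ) ) ) ) $]
Step 16: shift (. Stack=[E + (] ptr=7 lookahead=( remaining=[( ( ( id ) ) ) ) $]
Step 17: shift (. Stack=[E + ( (] ptr=8 lookahead=( remaining=[( ( id ) ) ) ) $]
Step 18: shift (. Stack=[E + ( ( (] ptr=9 lookahead=( remaining=[( id ) ) ) ) $]
Step 19: shift (. Stack=[E + ( ( ( (] ptr=10 lookahead=id remaining=[id ) ) ) ) $]
Step 20: shift id. Stack=[E + ( ( ( ( id] ptr=11 lookahead=) remaining=[) ) ) ) $]
Step 21: reduce F->id. Stack=[E + ( ( ( ( F] ptr=11 lookahead=) remaining=[) ) ) ) $]
Step 22: reduce T->F. Stack=[E + ( ( ( ( T] ptr=11 lookahead=) remaining=[) ) ) ) $]
Step 23: reduce E->T. Stack=[E + ( ( ( ( E] ptr=11 lookahead=) remaining=[) ) ) ) $]
Step 24: shift ). Stack=[E + ( ( ( ( E )] ptr=12 lookahead=) remaining=[) ) ) $]
Step 25: reduce F->( E ). Stack=[E + ( ( ( F] ptr=12 lookahead=) remaining=[) ) ) $]
Step 26: reduce T->F. Stack=[E + ( ( ( T] ptr=12 lookahead=) remaining=[) ) ) $]
Step 27: reduce E->T. Stack=[E + ( ( ( E] ptr=12 lookahead=) remaining=[) ) ) $]
Step 28: shift ). Stack=[E + ( ( ( E )] ptr=13 lookahead=) remaining=[) ) $]
Step 29: reduce F->( E ). Stack=[E + ( ( F] ptr=13 lookahead=) remaining=[) ) $]
Step 30: reduce T->F. Stack=[E + ( ( T] ptr=13 lookahead=) remaining=[) ) $]
Step 31: reduce E->T. Stack=[E + ( ( E] ptr=13 lookahead=) remaining=[) ) $]
Step 32: shift ). Stack=[E + ( ( E )] ptr=14 lookahead=) remaining=[) $]
Step 33: reduce F->( E ). Stack=[E + ( F] ptr=14 lookahead=) remaining=[) $]
Step 34: reduce T->F. Stack=[E + ( T] ptr=14 lookahead=) remaining=[) $]
Step 35: reduce E->T. Stack=[E + ( E] ptr=14 lookahead=) remaining=[) $]
Step 36: shift ). Stack=[E + ( E )] ptr=15 lookahead=$ remaining=[$]
Step 37: reduce F->( E ). Stack=[E + F] ptr=15 lookahead=$ remaining=[$]
Step 38: reduce T->F. Stack=[E + T] ptr=15 lookahead=$ remaining=[$]
Step 39: reduce E->E + T. Stack=[E] ptr=15 lookahead=$ remaining=[$]
Step 40: accept. Stack=[E] ptr=15 lookahead=$ remaining=[$]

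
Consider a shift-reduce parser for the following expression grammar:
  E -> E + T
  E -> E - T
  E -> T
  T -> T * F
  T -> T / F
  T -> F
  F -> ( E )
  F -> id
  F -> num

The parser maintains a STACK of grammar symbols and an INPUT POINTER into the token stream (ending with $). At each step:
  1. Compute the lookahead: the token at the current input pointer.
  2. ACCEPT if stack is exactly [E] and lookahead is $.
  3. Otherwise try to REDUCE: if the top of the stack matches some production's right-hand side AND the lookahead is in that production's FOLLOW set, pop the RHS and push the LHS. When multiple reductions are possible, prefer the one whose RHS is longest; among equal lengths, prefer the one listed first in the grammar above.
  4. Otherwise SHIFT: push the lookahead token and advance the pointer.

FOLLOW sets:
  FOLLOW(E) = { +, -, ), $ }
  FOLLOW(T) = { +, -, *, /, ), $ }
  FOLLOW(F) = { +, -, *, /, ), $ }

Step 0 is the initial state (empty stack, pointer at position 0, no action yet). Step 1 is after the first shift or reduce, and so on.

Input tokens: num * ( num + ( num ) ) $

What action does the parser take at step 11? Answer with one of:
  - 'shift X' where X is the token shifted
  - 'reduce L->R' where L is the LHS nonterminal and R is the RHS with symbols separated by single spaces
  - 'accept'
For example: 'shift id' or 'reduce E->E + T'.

Step 1: shift num. Stack=[num] ptr=1 lookahead=* remaining=[* ( num + ( num ) ) $]
Step 2: reduce F->num. Stack=[F] ptr=1 lookahead=* remaining=[* ( num + ( num ) ) $]
Step 3: reduce T->F. Stack=[T] ptr=1 lookahead=* remaining=[* ( num + ( num ) ) $]
Step 4: shift *. Stack=[T *] ptr=2 lookahead=( remaining=[( num + ( num ) ) $]
Step 5: shift (. Stack=[T * (] ptr=3 lookahead=num remaining=[num + ( num ) ) $]
Step 6: shift num. Stack=[T * ( num] ptr=4 lookahead=+ remaining=[+ ( num ) ) $]
Step 7: reduce F->num. Stack=[T * ( F] ptr=4 lookahead=+ remaining=[+ ( num ) ) $]
Step 8: reduce T->F. Stack=[T * ( T] ptr=4 lookahead=+ remaining=[+ ( num ) ) $]
Step 9: reduce E->T. Stack=[T * ( E] ptr=4 lookahead=+ remaining=[+ ( num ) ) $]
Step 10: shift +. Stack=[T * ( E +] ptr=5 lookahead=( remaining=[( num ) ) $]
Step 11: shift (. Stack=[T * ( E + (] ptr=6 lookahead=num remaining=[num ) ) $]

Answer: shift (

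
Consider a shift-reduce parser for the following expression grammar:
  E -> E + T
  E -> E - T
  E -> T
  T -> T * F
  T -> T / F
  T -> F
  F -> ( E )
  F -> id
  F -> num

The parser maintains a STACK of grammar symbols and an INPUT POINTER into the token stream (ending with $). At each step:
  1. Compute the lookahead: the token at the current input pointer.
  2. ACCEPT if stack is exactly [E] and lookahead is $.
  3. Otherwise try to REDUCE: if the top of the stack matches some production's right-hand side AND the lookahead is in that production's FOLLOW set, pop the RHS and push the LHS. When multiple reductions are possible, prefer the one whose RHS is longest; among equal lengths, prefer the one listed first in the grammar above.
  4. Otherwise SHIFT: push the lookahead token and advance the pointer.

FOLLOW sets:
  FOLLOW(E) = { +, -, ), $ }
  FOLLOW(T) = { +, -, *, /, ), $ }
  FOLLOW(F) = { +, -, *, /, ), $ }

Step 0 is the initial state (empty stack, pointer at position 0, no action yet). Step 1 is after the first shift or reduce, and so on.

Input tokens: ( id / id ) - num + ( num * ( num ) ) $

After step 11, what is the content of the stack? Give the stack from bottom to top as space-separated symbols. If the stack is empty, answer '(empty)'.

Step 1: shift (. Stack=[(] ptr=1 lookahead=id remaining=[id / id ) - num + ( num * ( num ) ) $]
Step 2: shift id. Stack=[( id] ptr=2 lookahead=/ remaining=[/ id ) - num + ( num * ( num ) ) $]
Step 3: reduce F->id. Stack=[( F] ptr=2 lookahead=/ remaining=[/ id ) - num + ( num * ( num ) ) $]
Step 4: reduce T->F. Stack=[( T] ptr=2 lookahead=/ remaining=[/ id ) - num + ( num * ( num ) ) $]
Step 5: shift /. Stack=[( T /] ptr=3 lookahead=id remaining=[id ) - num + ( num * ( num ) ) $]
Step 6: shift id. Stack=[( T / id] ptr=4 lookahead=) remaining=[) - num + ( num * ( num ) ) $]
Step 7: reduce F->id. Stack=[( T / F] ptr=4 lookahead=) remaining=[) - num + ( num * ( num ) ) $]
Step 8: reduce T->T / F. Stack=[( T] ptr=4 lookahead=) remaining=[) - num + ( num * ( num ) ) $]
Step 9: reduce E->T. Stack=[( E] ptr=4 lookahead=) remaining=[) - num + ( num * ( num ) ) $]
Step 10: shift ). Stack=[( E )] ptr=5 lookahead=- remaining=[- num + ( num * ( num ) ) $]
Step 11: reduce F->( E ). Stack=[F] ptr=5 lookahead=- remaining=[- num + ( num * ( num ) ) $]

Answer: F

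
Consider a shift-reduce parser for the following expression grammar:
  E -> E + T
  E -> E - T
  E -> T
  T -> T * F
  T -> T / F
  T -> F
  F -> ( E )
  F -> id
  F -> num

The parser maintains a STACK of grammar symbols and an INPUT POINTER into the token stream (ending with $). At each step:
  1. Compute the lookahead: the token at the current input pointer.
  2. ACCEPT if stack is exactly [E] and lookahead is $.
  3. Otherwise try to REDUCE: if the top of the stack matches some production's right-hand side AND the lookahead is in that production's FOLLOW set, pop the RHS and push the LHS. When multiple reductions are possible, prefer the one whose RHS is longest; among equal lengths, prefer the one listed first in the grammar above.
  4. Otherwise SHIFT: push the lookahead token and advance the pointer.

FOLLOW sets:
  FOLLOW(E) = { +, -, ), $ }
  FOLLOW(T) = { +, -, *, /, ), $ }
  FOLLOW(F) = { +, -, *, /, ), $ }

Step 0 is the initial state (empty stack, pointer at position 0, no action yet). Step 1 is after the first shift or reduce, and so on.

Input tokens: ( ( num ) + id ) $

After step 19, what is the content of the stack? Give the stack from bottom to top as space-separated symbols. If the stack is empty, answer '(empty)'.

Answer: E

Derivation:
Step 1: shift (. Stack=[(] ptr=1 lookahead=( remaining=[( num ) + id ) $]
Step 2: shift (. Stack=[( (] ptr=2 lookahead=num remaining=[num ) + id ) $]
Step 3: shift num. Stack=[( ( num] ptr=3 lookahead=) remaining=[) + id ) $]
Step 4: reduce F->num. Stack=[( ( F] ptr=3 lookahead=) remaining=[) + id ) $]
Step 5: reduce T->F. Stack=[( ( T] ptr=3 lookahead=) remaining=[) + id ) $]
Step 6: reduce E->T. Stack=[( ( E] ptr=3 lookahead=) remaining=[) + id ) $]
Step 7: shift ). Stack=[( ( E )] ptr=4 lookahead=+ remaining=[+ id ) $]
Step 8: reduce F->( E ). Stack=[( F] ptr=4 lookahead=+ remaining=[+ id ) $]
Step 9: reduce T->F. Stack=[( T] ptr=4 lookahead=+ remaining=[+ id ) $]
Step 10: reduce E->T. Stack=[( E] ptr=4 lookahead=+ remaining=[+ id ) $]
Step 11: shift +. Stack=[( E +] ptr=5 lookahead=id remaining=[id ) $]
Step 12: shift id. Stack=[( E + id] ptr=6 lookahead=) remaining=[) $]
Step 13: reduce F->id. Stack=[( E + F] ptr=6 lookahead=) remaining=[) $]
Step 14: reduce T->F. Stack=[( E + T] ptr=6 lookahead=) remaining=[) $]
Step 15: reduce E->E + T. Stack=[( E] ptr=6 lookahead=) remaining=[) $]
Step 16: shift ). Stack=[( E )] ptr=7 lookahead=$ remaining=[$]
Step 17: reduce F->( E ). Stack=[F] ptr=7 lookahead=$ remaining=[$]
Step 18: reduce T->F. Stack=[T] ptr=7 lookahead=$ remaining=[$]
Step 19: reduce E->T. Stack=[E] ptr=7 lookahead=$ remaining=[$]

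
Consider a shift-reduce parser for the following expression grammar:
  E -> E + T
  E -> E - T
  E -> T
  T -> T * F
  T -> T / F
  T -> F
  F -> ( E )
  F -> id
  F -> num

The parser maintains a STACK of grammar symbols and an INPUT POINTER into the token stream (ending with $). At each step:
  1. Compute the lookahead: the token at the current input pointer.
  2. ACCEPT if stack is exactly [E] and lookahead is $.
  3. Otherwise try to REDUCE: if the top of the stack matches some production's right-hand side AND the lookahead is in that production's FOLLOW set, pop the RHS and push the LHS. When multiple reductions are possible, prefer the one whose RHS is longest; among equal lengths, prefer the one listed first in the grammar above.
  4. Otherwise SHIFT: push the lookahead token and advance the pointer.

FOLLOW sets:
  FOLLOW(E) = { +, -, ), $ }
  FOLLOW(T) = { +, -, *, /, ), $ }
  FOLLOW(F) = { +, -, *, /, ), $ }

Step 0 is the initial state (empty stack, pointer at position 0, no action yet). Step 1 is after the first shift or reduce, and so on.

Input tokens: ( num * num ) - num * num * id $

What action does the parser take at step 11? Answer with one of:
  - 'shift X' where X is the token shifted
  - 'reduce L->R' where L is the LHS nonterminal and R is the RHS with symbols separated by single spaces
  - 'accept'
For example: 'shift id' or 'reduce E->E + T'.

Answer: reduce F->( E )

Derivation:
Step 1: shift (. Stack=[(] ptr=1 lookahead=num remaining=[num * num ) - num * num * id $]
Step 2: shift num. Stack=[( num] ptr=2 lookahead=* remaining=[* num ) - num * num * id $]
Step 3: reduce F->num. Stack=[( F] ptr=2 lookahead=* remaining=[* num ) - num * num * id $]
Step 4: reduce T->F. Stack=[( T] ptr=2 lookahead=* remaining=[* num ) - num * num * id $]
Step 5: shift *. Stack=[( T *] ptr=3 lookahead=num remaining=[num ) - num * num * id $]
Step 6: shift num. Stack=[( T * num] ptr=4 lookahead=) remaining=[) - num * num * id $]
Step 7: reduce F->num. Stack=[( T * F] ptr=4 lookahead=) remaining=[) - num * num * id $]
Step 8: reduce T->T * F. Stack=[( T] ptr=4 lookahead=) remaining=[) - num * num * id $]
Step 9: reduce E->T. Stack=[( E] ptr=4 lookahead=) remaining=[) - num * num * id $]
Step 10: shift ). Stack=[( E )] ptr=5 lookahead=- remaining=[- num * num * id $]
Step 11: reduce F->( E ). Stack=[F] ptr=5 lookahead=- remaining=[- num * num * id $]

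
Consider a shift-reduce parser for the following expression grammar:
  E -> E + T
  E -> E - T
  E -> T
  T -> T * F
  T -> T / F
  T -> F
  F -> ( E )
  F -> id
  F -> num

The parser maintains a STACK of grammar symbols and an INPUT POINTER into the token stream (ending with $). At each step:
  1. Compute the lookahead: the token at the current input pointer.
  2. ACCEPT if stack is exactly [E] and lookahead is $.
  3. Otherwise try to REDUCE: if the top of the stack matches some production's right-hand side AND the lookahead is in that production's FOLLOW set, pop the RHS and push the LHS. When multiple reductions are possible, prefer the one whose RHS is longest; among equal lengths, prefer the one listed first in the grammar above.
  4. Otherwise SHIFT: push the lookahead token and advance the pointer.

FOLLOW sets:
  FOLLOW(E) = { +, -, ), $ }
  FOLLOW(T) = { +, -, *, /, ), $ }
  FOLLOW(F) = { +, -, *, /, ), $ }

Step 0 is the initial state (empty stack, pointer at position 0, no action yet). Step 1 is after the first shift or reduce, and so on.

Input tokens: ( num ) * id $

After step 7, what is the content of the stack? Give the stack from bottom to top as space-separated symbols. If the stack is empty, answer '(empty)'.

Step 1: shift (. Stack=[(] ptr=1 lookahead=num remaining=[num ) * id $]
Step 2: shift num. Stack=[( num] ptr=2 lookahead=) remaining=[) * id $]
Step 3: reduce F->num. Stack=[( F] ptr=2 lookahead=) remaining=[) * id $]
Step 4: reduce T->F. Stack=[( T] ptr=2 lookahead=) remaining=[) * id $]
Step 5: reduce E->T. Stack=[( E] ptr=2 lookahead=) remaining=[) * id $]
Step 6: shift ). Stack=[( E )] ptr=3 lookahead=* remaining=[* id $]
Step 7: reduce F->( E ). Stack=[F] ptr=3 lookahead=* remaining=[* id $]

Answer: F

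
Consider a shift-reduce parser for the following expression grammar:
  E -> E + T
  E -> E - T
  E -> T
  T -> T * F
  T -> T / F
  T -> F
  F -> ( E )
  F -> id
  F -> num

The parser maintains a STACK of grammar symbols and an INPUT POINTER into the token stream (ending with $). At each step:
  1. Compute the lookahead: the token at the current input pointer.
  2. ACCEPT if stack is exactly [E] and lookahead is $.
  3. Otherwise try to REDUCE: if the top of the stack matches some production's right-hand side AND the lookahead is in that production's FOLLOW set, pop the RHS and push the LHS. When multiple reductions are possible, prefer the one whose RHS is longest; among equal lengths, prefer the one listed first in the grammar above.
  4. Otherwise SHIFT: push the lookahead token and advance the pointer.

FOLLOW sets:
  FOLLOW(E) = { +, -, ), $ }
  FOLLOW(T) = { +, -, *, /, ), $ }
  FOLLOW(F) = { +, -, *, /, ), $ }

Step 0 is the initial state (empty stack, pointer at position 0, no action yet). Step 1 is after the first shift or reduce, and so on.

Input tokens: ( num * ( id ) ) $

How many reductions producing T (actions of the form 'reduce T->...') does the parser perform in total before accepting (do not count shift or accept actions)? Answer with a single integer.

Answer: 4

Derivation:
Step 1: shift (. Stack=[(] ptr=1 lookahead=num remaining=[num * ( id ) ) $]
Step 2: shift num. Stack=[( num] ptr=2 lookahead=* remaining=[* ( id ) ) $]
Step 3: reduce F->num. Stack=[( F] ptr=2 lookahead=* remaining=[* ( id ) ) $]
Step 4: reduce T->F. Stack=[( T] ptr=2 lookahead=* remaining=[* ( id ) ) $]
Step 5: shift *. Stack=[( T *] ptr=3 lookahead=( remaining=[( id ) ) $]
Step 6: shift (. Stack=[( T * (] ptr=4 lookahead=id remaining=[id ) ) $]
Step 7: shift id. Stack=[( T * ( id] ptr=5 lookahead=) remaining=[) ) $]
Step 8: reduce F->id. Stack=[( T * ( F] ptr=5 lookahead=) remaining=[) ) $]
Step 9: reduce T->F. Stack=[( T * ( T] ptr=5 lookahead=) remaining=[) ) $]
Step 10: reduce E->T. Stack=[( T * ( E] ptr=5 lookahead=) remaining=[) ) $]
Step 11: shift ). Stack=[( T * ( E )] ptr=6 lookahead=) remaining=[) $]
Step 12: reduce F->( E ). Stack=[( T * F] ptr=6 lookahead=) remaining=[) $]
Step 13: reduce T->T * F. Stack=[( T] ptr=6 lookahead=) remaining=[) $]
Step 14: reduce E->T. Stack=[( E] ptr=6 lookahead=) remaining=[) $]
Step 15: shift ). Stack=[( E )] ptr=7 lookahead=$ remaining=[$]
Step 16: reduce F->( E ). Stack=[F] ptr=7 lookahead=$ remaining=[$]
Step 17: reduce T->F. Stack=[T] ptr=7 lookahead=$ remaining=[$]
Step 18: reduce E->T. Stack=[E] ptr=7 lookahead=$ remaining=[$]
Step 19: accept. Stack=[E] ptr=7 lookahead=$ remaining=[$]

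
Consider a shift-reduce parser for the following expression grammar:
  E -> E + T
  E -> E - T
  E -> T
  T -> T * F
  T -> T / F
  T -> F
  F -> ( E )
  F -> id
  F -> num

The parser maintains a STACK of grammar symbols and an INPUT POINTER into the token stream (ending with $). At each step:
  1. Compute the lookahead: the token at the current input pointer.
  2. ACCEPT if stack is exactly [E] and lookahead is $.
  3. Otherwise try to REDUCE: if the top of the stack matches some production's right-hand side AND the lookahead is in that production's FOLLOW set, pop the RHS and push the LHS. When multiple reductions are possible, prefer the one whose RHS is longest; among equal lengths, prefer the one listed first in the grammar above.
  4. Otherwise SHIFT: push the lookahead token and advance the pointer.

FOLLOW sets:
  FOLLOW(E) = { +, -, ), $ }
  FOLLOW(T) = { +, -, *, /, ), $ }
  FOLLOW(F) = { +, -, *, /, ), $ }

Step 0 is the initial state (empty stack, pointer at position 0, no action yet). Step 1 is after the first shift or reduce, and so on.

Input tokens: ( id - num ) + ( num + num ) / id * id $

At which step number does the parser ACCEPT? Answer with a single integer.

Step 1: shift (. Stack=[(] ptr=1 lookahead=id remaining=[id - num ) + ( num + num ) / id * id $]
Step 2: shift id. Stack=[( id] ptr=2 lookahead=- remaining=[- num ) + ( num + num ) / id * id $]
Step 3: reduce F->id. Stack=[( F] ptr=2 lookahead=- remaining=[- num ) + ( num + num ) / id * id $]
Step 4: reduce T->F. Stack=[( T] ptr=2 lookahead=- remaining=[- num ) + ( num + num ) / id * id $]
Step 5: reduce E->T. Stack=[( E] ptr=2 lookahead=- remaining=[- num ) + ( num + num ) / id * id $]
Step 6: shift -. Stack=[( E -] ptr=3 lookahead=num remaining=[num ) + ( num + num ) / id * id $]
Step 7: shift num. Stack=[( E - num] ptr=4 lookahead=) remaining=[) + ( num + num ) / id * id $]
Step 8: reduce F->num. Stack=[( E - F] ptr=4 lookahead=) remaining=[) + ( num + num ) / id * id $]
Step 9: reduce T->F. Stack=[( E - T] ptr=4 lookahead=) remaining=[) + ( num + num ) / id * id $]
Step 10: reduce E->E - T. Stack=[( E] ptr=4 lookahead=) remaining=[) + ( num + num ) / id * id $]
Step 11: shift ). Stack=[( E )] ptr=5 lookahead=+ remaining=[+ ( num + num ) / id * id $]
Step 12: reduce F->( E ). Stack=[F] ptr=5 lookahead=+ remaining=[+ ( num + num ) / id * id $]
Step 13: reduce T->F. Stack=[T] ptr=5 lookahead=+ remaining=[+ ( num + num ) / id * id $]
Step 14: reduce E->T. Stack=[E] ptr=5 lookahead=+ remaining=[+ ( num + num ) / id * id $]
Step 15: shift +. Stack=[E +] ptr=6 lookahead=( remaining=[( num + num ) / id * id $]
Step 16: shift (. Stack=[E + (] ptr=7 lookahead=num remaining=[num + num ) / id * id $]
Step 17: shift num. Stack=[E + ( num] ptr=8 lookahead=+ remaining=[+ num ) / id * id $]
Step 18: reduce F->num. Stack=[E + ( F] ptr=8 lookahead=+ remaining=[+ num ) / id * id $]
Step 19: reduce T->F. Stack=[E + ( T] ptr=8 lookahead=+ remaining=[+ num ) / id * id $]
Step 20: reduce E->T. Stack=[E + ( E] ptr=8 lookahead=+ remaining=[+ num ) / id * id $]
Step 21: shift +. Stack=[E + ( E +] ptr=9 lookahead=num remaining=[num ) / id * id $]
Step 22: shift num. Stack=[E + ( E + num] ptr=10 lookahead=) remaining=[) / id * id $]
Step 23: reduce F->num. Stack=[E + ( E + F] ptr=10 lookahead=) remaining=[) / id * id $]
Step 24: reduce T->F. Stack=[E + ( E + T] ptr=10 lookahead=) remaining=[) / id * id $]
Step 25: reduce E->E + T. Stack=[E + ( E] ptr=10 lookahead=) remaining=[) / id * id $]
Step 26: shift ). Stack=[E + ( E )] ptr=11 lookahead=/ remaining=[/ id * id $]
Step 27: reduce F->( E ). Stack=[E + F] ptr=11 lookahead=/ remaining=[/ id * id $]
Step 28: reduce T->F. Stack=[E + T] ptr=11 lookahead=/ remaining=[/ id * id $]
Step 29: shift /. Stack=[E + T /] ptr=12 lookahead=id remaining=[id * id $]
Step 30: shift id. Stack=[E + T / id] ptr=13 lookahead=* remaining=[* id $]
Step 31: reduce F->id. Stack=[E + T / F] ptr=13 lookahead=* remaining=[* id $]
Step 32: reduce T->T / F. Stack=[E + T] ptr=13 lookahead=* remaining=[* id $]
Step 33: shift *. Stack=[E + T *] ptr=14 lookahead=id remaining=[id $]
Step 34: shift id. Stack=[E + T * id] ptr=15 lookahead=$ remaining=[$]
Step 35: reduce F->id. Stack=[E + T * F] ptr=15 lookahead=$ remaining=[$]
Step 36: reduce T->T * F. Stack=[E + T] ptr=15 lookahead=$ remaining=[$]
Step 37: reduce E->E + T. Stack=[E] ptr=15 lookahead=$ remaining=[$]
Step 38: accept. Stack=[E] ptr=15 lookahead=$ remaining=[$]

Answer: 38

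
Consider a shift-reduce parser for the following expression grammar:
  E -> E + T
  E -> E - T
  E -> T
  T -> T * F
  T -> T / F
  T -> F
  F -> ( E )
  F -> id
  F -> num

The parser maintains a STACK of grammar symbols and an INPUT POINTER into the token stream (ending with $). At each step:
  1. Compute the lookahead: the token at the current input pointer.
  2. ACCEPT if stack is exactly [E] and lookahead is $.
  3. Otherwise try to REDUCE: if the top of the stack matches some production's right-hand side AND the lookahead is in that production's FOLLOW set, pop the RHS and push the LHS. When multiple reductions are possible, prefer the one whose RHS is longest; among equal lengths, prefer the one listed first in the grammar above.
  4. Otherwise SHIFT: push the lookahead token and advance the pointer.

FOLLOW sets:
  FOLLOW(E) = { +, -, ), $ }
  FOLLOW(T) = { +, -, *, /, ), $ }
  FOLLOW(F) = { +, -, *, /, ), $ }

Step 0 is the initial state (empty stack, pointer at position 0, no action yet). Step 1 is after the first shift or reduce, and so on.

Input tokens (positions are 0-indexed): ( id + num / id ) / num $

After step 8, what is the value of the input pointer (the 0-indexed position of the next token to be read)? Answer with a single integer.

Answer: 4

Derivation:
Step 1: shift (. Stack=[(] ptr=1 lookahead=id remaining=[id + num / id ) / num $]
Step 2: shift id. Stack=[( id] ptr=2 lookahead=+ remaining=[+ num / id ) / num $]
Step 3: reduce F->id. Stack=[( F] ptr=2 lookahead=+ remaining=[+ num / id ) / num $]
Step 4: reduce T->F. Stack=[( T] ptr=2 lookahead=+ remaining=[+ num / id ) / num $]
Step 5: reduce E->T. Stack=[( E] ptr=2 lookahead=+ remaining=[+ num / id ) / num $]
Step 6: shift +. Stack=[( E +] ptr=3 lookahead=num remaining=[num / id ) / num $]
Step 7: shift num. Stack=[( E + num] ptr=4 lookahead=/ remaining=[/ id ) / num $]
Step 8: reduce F->num. Stack=[( E + F] ptr=4 lookahead=/ remaining=[/ id ) / num $]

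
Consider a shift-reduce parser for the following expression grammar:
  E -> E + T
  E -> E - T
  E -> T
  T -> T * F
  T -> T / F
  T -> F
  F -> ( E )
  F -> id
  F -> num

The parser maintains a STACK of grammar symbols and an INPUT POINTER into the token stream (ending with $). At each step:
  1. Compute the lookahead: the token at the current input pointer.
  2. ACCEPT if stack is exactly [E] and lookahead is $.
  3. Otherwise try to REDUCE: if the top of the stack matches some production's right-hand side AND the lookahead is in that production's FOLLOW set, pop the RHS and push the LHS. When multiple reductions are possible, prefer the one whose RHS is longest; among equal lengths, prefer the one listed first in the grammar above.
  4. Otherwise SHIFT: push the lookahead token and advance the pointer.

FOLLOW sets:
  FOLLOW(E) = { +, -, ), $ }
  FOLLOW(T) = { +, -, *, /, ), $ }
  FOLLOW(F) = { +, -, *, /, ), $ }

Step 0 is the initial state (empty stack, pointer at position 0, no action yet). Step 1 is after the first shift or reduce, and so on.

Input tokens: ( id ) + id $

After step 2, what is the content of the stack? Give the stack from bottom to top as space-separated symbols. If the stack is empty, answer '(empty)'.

Answer: ( id

Derivation:
Step 1: shift (. Stack=[(] ptr=1 lookahead=id remaining=[id ) + id $]
Step 2: shift id. Stack=[( id] ptr=2 lookahead=) remaining=[) + id $]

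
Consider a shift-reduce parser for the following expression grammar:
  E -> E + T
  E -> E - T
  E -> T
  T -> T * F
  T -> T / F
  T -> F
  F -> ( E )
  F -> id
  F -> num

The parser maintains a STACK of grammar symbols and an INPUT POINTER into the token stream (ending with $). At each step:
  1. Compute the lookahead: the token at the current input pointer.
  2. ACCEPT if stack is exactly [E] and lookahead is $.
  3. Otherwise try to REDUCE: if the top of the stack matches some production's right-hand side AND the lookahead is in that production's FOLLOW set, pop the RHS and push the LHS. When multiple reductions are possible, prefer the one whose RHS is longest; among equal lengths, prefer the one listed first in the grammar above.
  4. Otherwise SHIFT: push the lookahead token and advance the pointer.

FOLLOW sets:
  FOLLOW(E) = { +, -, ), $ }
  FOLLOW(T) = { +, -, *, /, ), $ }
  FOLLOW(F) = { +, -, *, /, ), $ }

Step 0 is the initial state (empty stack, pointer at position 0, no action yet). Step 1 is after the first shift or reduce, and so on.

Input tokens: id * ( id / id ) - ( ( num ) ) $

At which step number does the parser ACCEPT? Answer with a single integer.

Answer: 33

Derivation:
Step 1: shift id. Stack=[id] ptr=1 lookahead=* remaining=[* ( id / id ) - ( ( num ) ) $]
Step 2: reduce F->id. Stack=[F] ptr=1 lookahead=* remaining=[* ( id / id ) - ( ( num ) ) $]
Step 3: reduce T->F. Stack=[T] ptr=1 lookahead=* remaining=[* ( id / id ) - ( ( num ) ) $]
Step 4: shift *. Stack=[T *] ptr=2 lookahead=( remaining=[( id / id ) - ( ( num ) ) $]
Step 5: shift (. Stack=[T * (] ptr=3 lookahead=id remaining=[id / id ) - ( ( num ) ) $]
Step 6: shift id. Stack=[T * ( id] ptr=4 lookahead=/ remaining=[/ id ) - ( ( num ) ) $]
Step 7: reduce F->id. Stack=[T * ( F] ptr=4 lookahead=/ remaining=[/ id ) - ( ( num ) ) $]
Step 8: reduce T->F. Stack=[T * ( T] ptr=4 lookahead=/ remaining=[/ id ) - ( ( num ) ) $]
Step 9: shift /. Stack=[T * ( T /] ptr=5 lookahead=id remaining=[id ) - ( ( num ) ) $]
Step 10: shift id. Stack=[T * ( T / id] ptr=6 lookahead=) remaining=[) - ( ( num ) ) $]
Step 11: reduce F->id. Stack=[T * ( T / F] ptr=6 lookahead=) remaining=[) - ( ( num ) ) $]
Step 12: reduce T->T / F. Stack=[T * ( T] ptr=6 lookahead=) remaining=[) - ( ( num ) ) $]
Step 13: reduce E->T. Stack=[T * ( E] ptr=6 lookahead=) remaining=[) - ( ( num ) ) $]
Step 14: shift ). Stack=[T * ( E )] ptr=7 lookahead=- remaining=[- ( ( num ) ) $]
Step 15: reduce F->( E ). Stack=[T * F] ptr=7 lookahead=- remaining=[- ( ( num ) ) $]
Step 16: reduce T->T * F. Stack=[T] ptr=7 lookahead=- remaining=[- ( ( num ) ) $]
Step 17: reduce E->T. Stack=[E] ptr=7 lookahead=- remaining=[- ( ( num ) ) $]
Step 18: shift -. Stack=[E -] ptr=8 lookahead=( remaining=[( ( num ) ) $]
Step 19: shift (. Stack=[E - (] ptr=9 lookahead=( remaining=[( num ) ) $]
Step 20: shift (. Stack=[E - ( (] ptr=10 lookahead=num remaining=[num ) ) $]
Step 21: shift num. Stack=[E - ( ( num] ptr=11 lookahead=) remaining=[) ) $]
Step 22: reduce F->num. Stack=[E - ( ( F] ptr=11 lookahead=) remaining=[) ) $]
Step 23: reduce T->F. Stack=[E - ( ( T] ptr=11 lookahead=) remaining=[) ) $]
Step 24: reduce E->T. Stack=[E - ( ( E] ptr=11 lookahead=) remaining=[) ) $]
Step 25: shift ). Stack=[E - ( ( E )] ptr=12 lookahead=) remaining=[) $]
Step 26: reduce F->( E ). Stack=[E - ( F] ptr=12 lookahead=) remaining=[) $]
Step 27: reduce T->F. Stack=[E - ( T] ptr=12 lookahead=) remaining=[) $]
Step 28: reduce E->T. Stack=[E - ( E] ptr=12 lookahead=) remaining=[) $]
Step 29: shift ). Stack=[E - ( E )] ptr=13 lookahead=$ remaining=[$]
Step 30: reduce F->( E ). Stack=[E - F] ptr=13 lookahead=$ remaining=[$]
Step 31: reduce T->F. Stack=[E - T] ptr=13 lookahead=$ remaining=[$]
Step 32: reduce E->E - T. Stack=[E] ptr=13 lookahead=$ remaining=[$]
Step 33: accept. Stack=[E] ptr=13 lookahead=$ remaining=[$]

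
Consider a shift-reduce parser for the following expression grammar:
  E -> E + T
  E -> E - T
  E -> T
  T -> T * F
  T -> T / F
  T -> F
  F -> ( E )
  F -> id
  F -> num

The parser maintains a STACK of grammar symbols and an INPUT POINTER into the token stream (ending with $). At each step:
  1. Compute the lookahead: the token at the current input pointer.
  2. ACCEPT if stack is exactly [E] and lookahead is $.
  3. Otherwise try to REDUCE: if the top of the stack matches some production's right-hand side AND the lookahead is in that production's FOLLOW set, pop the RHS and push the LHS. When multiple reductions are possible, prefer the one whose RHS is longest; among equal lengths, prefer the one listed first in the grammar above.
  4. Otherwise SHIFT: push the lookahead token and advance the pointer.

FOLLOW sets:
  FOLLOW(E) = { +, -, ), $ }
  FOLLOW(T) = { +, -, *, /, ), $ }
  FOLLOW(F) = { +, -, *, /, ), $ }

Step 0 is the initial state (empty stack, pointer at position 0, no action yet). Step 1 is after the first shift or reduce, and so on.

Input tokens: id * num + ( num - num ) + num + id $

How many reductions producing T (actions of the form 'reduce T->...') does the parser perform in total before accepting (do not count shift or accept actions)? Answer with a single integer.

Step 1: shift id. Stack=[id] ptr=1 lookahead=* remaining=[* num + ( num - num ) + num + id $]
Step 2: reduce F->id. Stack=[F] ptr=1 lookahead=* remaining=[* num + ( num - num ) + num + id $]
Step 3: reduce T->F. Stack=[T] ptr=1 lookahead=* remaining=[* num + ( num - num ) + num + id $]
Step 4: shift *. Stack=[T *] ptr=2 lookahead=num remaining=[num + ( num - num ) + num + id $]
Step 5: shift num. Stack=[T * num] ptr=3 lookahead=+ remaining=[+ ( num - num ) + num + id $]
Step 6: reduce F->num. Stack=[T * F] ptr=3 lookahead=+ remaining=[+ ( num - num ) + num + id $]
Step 7: reduce T->T * F. Stack=[T] ptr=3 lookahead=+ remaining=[+ ( num - num ) + num + id $]
Step 8: reduce E->T. Stack=[E] ptr=3 lookahead=+ remaining=[+ ( num - num ) + num + id $]
Step 9: shift +. Stack=[E +] ptr=4 lookahead=( remaining=[( num - num ) + num + id $]
Step 10: shift (. Stack=[E + (] ptr=5 lookahead=num remaining=[num - num ) + num + id $]
Step 11: shift num. Stack=[E + ( num] ptr=6 lookahead=- remaining=[- num ) + num + id $]
Step 12: reduce F->num. Stack=[E + ( F] ptr=6 lookahead=- remaining=[- num ) + num + id $]
Step 13: reduce T->F. Stack=[E + ( T] ptr=6 lookahead=- remaining=[- num ) + num + id $]
Step 14: reduce E->T. Stack=[E + ( E] ptr=6 lookahead=- remaining=[- num ) + num + id $]
Step 15: shift -. Stack=[E + ( E -] ptr=7 lookahead=num remaining=[num ) + num + id $]
Step 16: shift num. Stack=[E + ( E - num] ptr=8 lookahead=) remaining=[) + num + id $]
Step 17: reduce F->num. Stack=[E + ( E - F] ptr=8 lookahead=) remaining=[) + num + id $]
Step 18: reduce T->F. Stack=[E + ( E - T] ptr=8 lookahead=) remaining=[) + num + id $]
Step 19: reduce E->E - T. Stack=[E + ( E] ptr=8 lookahead=) remaining=[) + num + id $]
Step 20: shift ). Stack=[E + ( E )] ptr=9 lookahead=+ remaining=[+ num + id $]
Step 21: reduce F->( E ). Stack=[E + F] ptr=9 lookahead=+ remaining=[+ num + id $]
Step 22: reduce T->F. Stack=[E + T] ptr=9 lookahead=+ remaining=[+ num + id $]
Step 23: reduce E->E + T. Stack=[E] ptr=9 lookahead=+ remaining=[+ num + id $]
Step 24: shift +. Stack=[E +] ptr=10 lookahead=num remaining=[num + id $]
Step 25: shift num. Stack=[E + num] ptr=11 lookahead=+ remaining=[+ id $]
Step 26: reduce F->num. Stack=[E + F] ptr=11 lookahead=+ remaining=[+ id $]
Step 27: reduce T->F. Stack=[E + T] ptr=11 lookahead=+ remaining=[+ id $]
Step 28: reduce E->E + T. Stack=[E] ptr=11 lookahead=+ remaining=[+ id $]
Step 29: shift +. Stack=[E +] ptr=12 lookahead=id remaining=[id $]
Step 30: shift id. Stack=[E + id] ptr=13 lookahead=$ remaining=[$]
Step 31: reduce F->id. Stack=[E + F] ptr=13 lookahead=$ remaining=[$]
Step 32: reduce T->F. Stack=[E + T] ptr=13 lookahead=$ remaining=[$]
Step 33: reduce E->E + T. Stack=[E] ptr=13 lookahead=$ remaining=[$]
Step 34: accept. Stack=[E] ptr=13 lookahead=$ remaining=[$]

Answer: 7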